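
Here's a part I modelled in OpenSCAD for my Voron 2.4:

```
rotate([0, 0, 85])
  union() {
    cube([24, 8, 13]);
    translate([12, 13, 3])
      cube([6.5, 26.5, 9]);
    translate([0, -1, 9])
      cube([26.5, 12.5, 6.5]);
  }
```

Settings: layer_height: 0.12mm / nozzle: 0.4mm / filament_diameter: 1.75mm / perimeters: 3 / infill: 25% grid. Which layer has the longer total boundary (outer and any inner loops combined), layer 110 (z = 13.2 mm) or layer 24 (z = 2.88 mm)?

layer 110 (z = 13.2 mm)

Layer 110 (z = 13.2): the cube is absent (z outside [0, 13]); the cube at (12, 13) is absent (z outside [3, 12]); the 26.5×12.5 cube at (0, -1) contributes its full rectangle (perimeter 78.00 mm); Merging all regions: only the 26.5×12.5 cube at (0, -1) is present, so the union is just that shape — boundary = 78.00 mm; (rotated 85° about Z; rotation is an isometry so areas/perimeters/island counts are preserved). So its perimeter = 78.00 mm. Layer 24 (z = 2.88): the cube (footprint 24×8) is included at this height (perimeter 64.00 mm); the cube at (12, 13) is not intersected at this z (z outside [3, 12]); the cube at (0, -1) is absent (z outside [9, 15.5]); Combining (union): only the 24×8 cube is present, so the union is just that shape — boundary = 64.00 mm; (whole slice rotated 85° about Z — lengths, areas and connectivity unchanged). So its perimeter = 64.00 mm. Layer 110 is larger (78.00 vs 64.00 mm).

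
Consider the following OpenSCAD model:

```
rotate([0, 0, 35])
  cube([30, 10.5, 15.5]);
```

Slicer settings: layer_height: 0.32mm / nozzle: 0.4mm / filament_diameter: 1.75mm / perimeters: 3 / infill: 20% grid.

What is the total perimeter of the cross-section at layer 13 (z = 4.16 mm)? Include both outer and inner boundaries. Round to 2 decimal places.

At z = 4.16 mm: the cube is present — its section is the full 30×10.5 rectangle (perimeter 81.00 mm); (rotated 35° about Z; rotation is an isometry so areas/perimeters/island counts are preserved). Overall, the cross-section is a single solid region. Total boundary length (outer) = 81.00 mm.

81.00 mm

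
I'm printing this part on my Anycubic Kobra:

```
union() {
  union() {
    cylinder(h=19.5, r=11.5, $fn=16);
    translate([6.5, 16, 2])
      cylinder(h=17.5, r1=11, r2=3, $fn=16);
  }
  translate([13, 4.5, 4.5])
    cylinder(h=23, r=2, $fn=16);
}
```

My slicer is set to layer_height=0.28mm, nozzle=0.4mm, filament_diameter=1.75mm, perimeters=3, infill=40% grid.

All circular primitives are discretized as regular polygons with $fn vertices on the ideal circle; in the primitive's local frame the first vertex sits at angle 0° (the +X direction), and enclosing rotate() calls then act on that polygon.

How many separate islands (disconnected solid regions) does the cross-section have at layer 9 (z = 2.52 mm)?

1

At z = 2.52 mm: the cylinder: section is a regular 16-gon, circumradius r=11.5; the cone at (6.5, 16) contributes a regular 16-gon of circumradius 10.762 (interpolated between r1=11 and r2=3 at t=0.030); Combining (union): the regions partially overlap (shared area 43.43 mm²), so overlapping operands fuse into one piece — 1 connected region; the cylinder at (13, 4.5) is not intersected at this z (z outside [4.5, 27.5]); Combining (union): only the result so far is present, so the union is just that shape — 1 connected region. Overall, the cross-section is a single solid region. Island count = 1.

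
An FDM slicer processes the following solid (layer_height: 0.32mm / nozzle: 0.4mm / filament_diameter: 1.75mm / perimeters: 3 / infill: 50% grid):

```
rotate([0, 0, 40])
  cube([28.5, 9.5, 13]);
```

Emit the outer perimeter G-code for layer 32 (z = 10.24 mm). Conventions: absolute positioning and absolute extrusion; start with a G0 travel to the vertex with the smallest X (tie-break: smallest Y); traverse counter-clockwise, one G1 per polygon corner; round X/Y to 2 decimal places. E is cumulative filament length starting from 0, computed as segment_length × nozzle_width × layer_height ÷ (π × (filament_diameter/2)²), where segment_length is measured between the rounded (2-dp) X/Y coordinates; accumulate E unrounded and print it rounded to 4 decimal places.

At z = 10.24 mm: the 28.5×9.5 cube contributes its full rectangle; (whole slice rotated 40° about Z — lengths, areas and connectivity unchanged). The outline is a single polygon with 4 vertices. Extrusion per mm of travel: 0.4 × 0.32 / (π × 0.875²) = 0.053216. Accumulating E over each segment gives final E = 4.0448.

G0 X-6.11 Y7.28 Z10.24
G1 X0.00 Y0.00 E0.5058
G1 X21.83 Y18.32 E2.0224
G1 X15.73 Y25.60 E2.5278
G1 X-6.11 Y7.28 E4.0448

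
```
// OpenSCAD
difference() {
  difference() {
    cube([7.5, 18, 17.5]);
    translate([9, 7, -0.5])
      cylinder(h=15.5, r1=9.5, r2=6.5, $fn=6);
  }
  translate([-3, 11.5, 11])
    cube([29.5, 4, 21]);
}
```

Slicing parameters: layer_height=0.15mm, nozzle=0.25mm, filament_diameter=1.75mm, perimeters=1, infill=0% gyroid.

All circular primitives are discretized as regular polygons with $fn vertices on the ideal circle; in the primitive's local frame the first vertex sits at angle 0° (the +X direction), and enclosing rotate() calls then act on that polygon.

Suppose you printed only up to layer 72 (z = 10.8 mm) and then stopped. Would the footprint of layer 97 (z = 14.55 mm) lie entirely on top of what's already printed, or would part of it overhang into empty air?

part overhangs

Compare the two slices. At z = 10.8: the cube is present — its section is the full 7.5×18 rectangle (area 135.00 mm²); the cone at (9, 7): at t=0.729 of its height the radius interpolates to r₁+(r₂−r₁)t = 7.313, giving a regular 6-gon of that circumradius (area = (6/2)·7.313²·sin(360°/6) = 138.94 mm²); Taking the first minus the rest: starting from the 7.5×18 cube (135.00 mm²), the cone at (9, 7) partially overlaps it — only the 50.47 mm² overlap (of its 138.94 mm²) is removed, clipping the outline — area = 84.53 mm²; the cube at (-3, 11.5) is not intersected at this z (z outside [11, 32]); Taking the first minus the rest: none of the subtracted shapes is present at this height, so the result so far is unchanged — area = 84.53 mm². At z = 14.55: the cube is present — its section is the full 7.5×18 rectangle (area 135.00 mm²); the cone at (9, 7) (r1=9.5→r2=6.5) has section circumradius 6.587 here — a regular 6-gon (area = (6/2)·6.587²·sin(360°/6) = 112.73 mm²); After the difference (first − rest): starting from the 7.5×18 cube (135.00 mm²), the cone at (9, 7) partially overlaps it — only the 39.25 mm² overlap (of its 112.73 mm²) is removed, clipping the outline — area = 95.75 mm²; the cube at (-3, 11.5) (footprint 29.5×4) is included at this height (area 118.00 mm²); After the difference (first − rest): starting from the result so far (95.75 mm²), the 29.5×4 cube at (-3, 11.5) partially overlaps it — only the 27.42 mm² overlap (of its 118.00 mm²) is removed, clipping the outline — area = 68.33 mm². Checking containment: at z = 14.55 the cross-section extends beyond the z = 10.8 cross-section by about 8.88 mm².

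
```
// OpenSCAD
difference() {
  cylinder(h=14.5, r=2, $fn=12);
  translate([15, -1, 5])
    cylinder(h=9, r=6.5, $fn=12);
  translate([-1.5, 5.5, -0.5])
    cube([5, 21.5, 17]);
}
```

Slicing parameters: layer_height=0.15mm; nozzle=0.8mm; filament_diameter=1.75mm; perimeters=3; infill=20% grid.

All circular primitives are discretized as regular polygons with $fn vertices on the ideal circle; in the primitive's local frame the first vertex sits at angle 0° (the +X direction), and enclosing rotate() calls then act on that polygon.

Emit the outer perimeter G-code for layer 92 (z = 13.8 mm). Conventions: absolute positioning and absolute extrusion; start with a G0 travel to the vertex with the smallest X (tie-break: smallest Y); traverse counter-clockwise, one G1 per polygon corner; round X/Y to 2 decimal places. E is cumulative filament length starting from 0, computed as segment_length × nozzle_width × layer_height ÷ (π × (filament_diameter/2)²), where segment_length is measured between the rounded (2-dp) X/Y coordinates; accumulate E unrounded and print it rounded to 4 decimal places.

G0 X-2.00 Y0.00 Z13.80
G1 X-1.73 Y-1.00 E0.0517
G1 X-1.00 Y-1.73 E0.1032
G1 X0.00 Y-2.00 E0.1549
G1 X1.00 Y-1.73 E0.2065
G1 X1.73 Y-1.00 E0.2580
G1 X2.00 Y0.00 E0.3097
G1 X1.73 Y1.00 E0.3614
G1 X1.00 Y1.73 E0.4129
G1 X0.00 Y2.00 E0.4646
G1 X-1.00 Y1.73 E0.5163
G1 X-1.73 Y1.00 E0.5678
G1 X-2.00 Y0.00 E0.6194

At z = 13.8 mm: the r=2 cylinder gives a regular 12-gon of circumradius 2 (constant along its height); the cylinder at (15, -1): section is a regular 12-gon, circumradius r=6.5; the cube at (-1.5, 5.5) (footprint 5×21.5) is included at this height; Taking the first minus the rest: starting from the r=2 cylinder, the r=6.5 cylinder at (15, -1) misses the remaining region (no effect); the 5×21.5 cube at (-1.5, 5.5) misses the remaining region (no effect) — 1 connected region. The outline is a single polygon with 12 vertices. Extrusion per mm of travel: 0.8 × 0.15 / (π × 0.875²) = 0.049890. Accumulating E over each segment gives final E = 0.6194.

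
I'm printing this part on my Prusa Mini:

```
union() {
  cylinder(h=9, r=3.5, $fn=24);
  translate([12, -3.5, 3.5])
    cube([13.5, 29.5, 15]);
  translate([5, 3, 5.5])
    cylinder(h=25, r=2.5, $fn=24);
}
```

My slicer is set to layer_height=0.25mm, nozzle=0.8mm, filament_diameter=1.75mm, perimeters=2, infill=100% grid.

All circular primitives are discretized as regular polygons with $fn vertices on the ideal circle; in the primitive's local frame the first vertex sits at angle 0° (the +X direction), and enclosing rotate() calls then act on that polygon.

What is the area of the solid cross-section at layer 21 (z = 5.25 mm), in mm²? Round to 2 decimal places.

At z = 5.25 mm: the cylinder: section is a regular 24-gon, circumradius r=3.5 (area = (24/2)·3.500²·sin(360°/24) = 38.05 mm²); the 13.5×29.5 cube at (12, -3.5) contributes its full rectangle (area 398.25 mm²); the cylinder at (5, 3) does not reach this height (z outside [5.5, 30.5]); Combining (union): the 2 present regions are separate (no shared area or edge), so areas and boundary lengths simply add and each stays a separate island — area = 436.30 mm². Overall, the cross-section has 2 separate islands. Net area = 436.30 mm².

436.30 mm²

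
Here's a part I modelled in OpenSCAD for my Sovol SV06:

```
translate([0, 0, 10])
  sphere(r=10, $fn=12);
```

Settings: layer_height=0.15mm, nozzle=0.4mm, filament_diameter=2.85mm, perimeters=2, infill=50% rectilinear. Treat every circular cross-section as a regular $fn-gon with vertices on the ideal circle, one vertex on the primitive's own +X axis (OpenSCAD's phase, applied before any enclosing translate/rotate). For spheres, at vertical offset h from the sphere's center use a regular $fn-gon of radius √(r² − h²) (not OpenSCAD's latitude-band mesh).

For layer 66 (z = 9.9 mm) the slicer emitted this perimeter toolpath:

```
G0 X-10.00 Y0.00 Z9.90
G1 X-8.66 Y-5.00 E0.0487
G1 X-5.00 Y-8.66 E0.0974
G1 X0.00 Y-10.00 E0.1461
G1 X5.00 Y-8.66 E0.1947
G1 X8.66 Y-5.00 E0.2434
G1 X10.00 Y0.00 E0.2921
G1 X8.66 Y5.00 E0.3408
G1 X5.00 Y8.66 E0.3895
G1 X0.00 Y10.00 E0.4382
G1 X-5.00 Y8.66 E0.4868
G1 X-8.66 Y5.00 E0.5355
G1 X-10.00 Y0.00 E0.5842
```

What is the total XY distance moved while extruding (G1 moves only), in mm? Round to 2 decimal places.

62.12 mm

Sum the Euclidean lengths of each G1 segment: total = 62.12 mm.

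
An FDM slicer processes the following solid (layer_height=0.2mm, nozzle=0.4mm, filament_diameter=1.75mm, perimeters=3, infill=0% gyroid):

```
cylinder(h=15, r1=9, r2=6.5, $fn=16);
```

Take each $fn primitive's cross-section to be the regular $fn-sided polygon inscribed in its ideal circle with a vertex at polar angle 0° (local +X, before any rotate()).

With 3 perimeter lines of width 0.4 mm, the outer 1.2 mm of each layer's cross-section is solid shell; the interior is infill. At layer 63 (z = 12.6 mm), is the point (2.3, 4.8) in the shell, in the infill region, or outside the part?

At z = 12.6 mm: the cone (r1=9→r2=6.5) has section circumradius 6.900 here — a regular 16-gon. Overall, the cross-section is a single solid region. The nearest boundary edge runs (4.88, 4.88)→(2.64, 6.37); distance from the point to it = 1.50 mm. The point is inside the cross-section and 1.50 mm from the nearest boundary — more than the 1.2 mm shell width (3 × 0.4), so it's in the infill interior.

infill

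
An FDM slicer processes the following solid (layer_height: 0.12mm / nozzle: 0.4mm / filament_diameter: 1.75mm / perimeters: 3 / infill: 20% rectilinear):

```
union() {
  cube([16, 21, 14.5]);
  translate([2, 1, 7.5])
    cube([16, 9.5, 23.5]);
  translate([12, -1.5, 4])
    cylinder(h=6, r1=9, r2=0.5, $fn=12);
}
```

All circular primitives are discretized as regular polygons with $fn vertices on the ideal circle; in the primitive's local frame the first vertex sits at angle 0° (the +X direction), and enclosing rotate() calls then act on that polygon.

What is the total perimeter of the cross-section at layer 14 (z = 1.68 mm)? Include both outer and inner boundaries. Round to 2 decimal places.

74.00 mm

At z = 1.68 mm: the 16×21 cube contributes its full rectangle (perimeter 74.00 mm); the cube at (2, 1) is absent (z outside [7.5, 31]); the cone at (12, -1.5) does not reach this height (z outside [4, 10]); Combining (union): only the 16×21 cube is present, so the union is just that shape — boundary = 74.00 mm. Overall, the cross-section is a single solid region. Total boundary length (outer) = 74.00 mm.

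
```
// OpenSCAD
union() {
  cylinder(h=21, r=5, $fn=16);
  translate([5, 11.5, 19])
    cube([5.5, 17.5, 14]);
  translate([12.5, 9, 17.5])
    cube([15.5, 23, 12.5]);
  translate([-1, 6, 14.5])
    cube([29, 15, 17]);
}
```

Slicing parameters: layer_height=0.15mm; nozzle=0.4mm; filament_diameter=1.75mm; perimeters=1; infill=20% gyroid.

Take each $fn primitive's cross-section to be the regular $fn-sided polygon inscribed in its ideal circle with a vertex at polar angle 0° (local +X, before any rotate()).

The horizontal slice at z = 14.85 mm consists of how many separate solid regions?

2

At z = 14.85 mm: the r=5 cylinder gives a regular 16-gon of circumradius 5 (constant along its height); the cube at (5, 11.5) is not intersected at this z (z outside [19, 33]); the cube at (12.5, 9) does not reach this height (z outside [17.5, 30]); the cube at (-1, 6) (footprint 29×15) is included at this height; Combining (union): the 2 present regions are separate (no shared area or edge), so areas and boundary lengths simply add and each stays a separate island — 2 connected regions. The result has 2 disconnected regions.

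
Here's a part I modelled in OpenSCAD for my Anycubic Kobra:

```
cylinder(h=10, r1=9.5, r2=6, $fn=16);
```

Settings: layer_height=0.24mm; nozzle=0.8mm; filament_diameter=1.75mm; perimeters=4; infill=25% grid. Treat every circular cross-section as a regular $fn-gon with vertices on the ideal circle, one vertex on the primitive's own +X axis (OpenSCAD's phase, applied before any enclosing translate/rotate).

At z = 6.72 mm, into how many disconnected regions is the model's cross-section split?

At z = 6.72 mm: the cone contributes a regular 16-gon of circumradius 7.148 (interpolated between r1=9.5 and r2=6 at t=0.672). The result has 1 disconnected region.

1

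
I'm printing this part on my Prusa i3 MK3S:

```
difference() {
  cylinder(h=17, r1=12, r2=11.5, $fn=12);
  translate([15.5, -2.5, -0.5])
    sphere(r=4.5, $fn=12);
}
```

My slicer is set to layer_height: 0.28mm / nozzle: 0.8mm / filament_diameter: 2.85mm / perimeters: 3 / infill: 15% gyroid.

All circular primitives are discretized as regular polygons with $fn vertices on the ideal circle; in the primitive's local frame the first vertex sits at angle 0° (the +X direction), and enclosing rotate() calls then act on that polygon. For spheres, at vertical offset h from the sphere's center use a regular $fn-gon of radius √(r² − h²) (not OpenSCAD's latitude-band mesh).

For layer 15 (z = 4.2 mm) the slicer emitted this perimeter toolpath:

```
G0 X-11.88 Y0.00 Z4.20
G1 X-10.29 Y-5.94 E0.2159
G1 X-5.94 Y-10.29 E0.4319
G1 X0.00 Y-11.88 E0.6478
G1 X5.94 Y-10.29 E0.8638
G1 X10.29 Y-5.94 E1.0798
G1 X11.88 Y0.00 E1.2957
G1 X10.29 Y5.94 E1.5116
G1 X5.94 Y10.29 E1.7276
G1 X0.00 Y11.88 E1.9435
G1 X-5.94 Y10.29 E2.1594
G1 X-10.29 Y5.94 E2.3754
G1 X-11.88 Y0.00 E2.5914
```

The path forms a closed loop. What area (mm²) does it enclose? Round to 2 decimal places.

423.47 mm²

Apply the shoelace formula to the sequence of (X, Y) vertices; enclosed area = 423.47 mm².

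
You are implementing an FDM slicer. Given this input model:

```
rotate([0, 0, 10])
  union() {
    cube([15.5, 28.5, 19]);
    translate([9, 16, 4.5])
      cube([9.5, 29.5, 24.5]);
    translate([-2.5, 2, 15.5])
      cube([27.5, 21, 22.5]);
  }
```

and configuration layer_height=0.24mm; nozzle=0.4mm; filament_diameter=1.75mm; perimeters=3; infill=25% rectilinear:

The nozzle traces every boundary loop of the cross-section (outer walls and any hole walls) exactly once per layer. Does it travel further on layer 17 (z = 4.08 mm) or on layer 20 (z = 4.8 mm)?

Layer 17 (z = 4.08): the cube is present — its section is the full 15.5×28.5 rectangle (perimeter 88.00 mm); the cube at (9, 16) is not intersected at this z (z outside [4.5, 29]); the cube at (-2.5, 2) is absent (z outside [15.5, 38]); Taking the union: only the 15.5×28.5 cube is present, so the union is just that shape — boundary = 88.00 mm; (whole slice rotated 10° about Z — lengths, areas and connectivity unchanged). So its perimeter = 88.00 mm. Layer 20 (z = 4.8): the 15.5×28.5 cube contributes its full rectangle (perimeter 88.00 mm); the 9.5×29.5 cube at (9, 16) contributes its full rectangle (perimeter 78.00 mm); the cube at (-2.5, 2) is not intersected at this z (z outside [15.5, 38]); Merging all regions: the regions partially overlap (shared area 81.25 mm²), so the edge portions inside another operand are dropped and the merged outline is re-measured after clipping — boundary = 128.00 mm; (rotated 10° about Z; rotation is an isometry so areas/perimeters/island counts are preserved). So its perimeter = 128.00 mm. Layer 20 is larger (128.00 vs 88.00 mm).

layer 20 (z = 4.8 mm)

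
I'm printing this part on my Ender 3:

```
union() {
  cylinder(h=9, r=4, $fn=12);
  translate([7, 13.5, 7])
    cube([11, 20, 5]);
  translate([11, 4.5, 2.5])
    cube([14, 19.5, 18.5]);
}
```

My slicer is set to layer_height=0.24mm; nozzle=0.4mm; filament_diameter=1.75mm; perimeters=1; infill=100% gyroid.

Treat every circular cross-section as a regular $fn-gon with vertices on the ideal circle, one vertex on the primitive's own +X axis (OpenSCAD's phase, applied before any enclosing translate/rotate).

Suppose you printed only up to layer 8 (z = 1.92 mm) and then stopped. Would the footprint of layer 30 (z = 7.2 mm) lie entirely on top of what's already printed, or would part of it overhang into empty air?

Compare the two slices. At z = 1.92: the cylinder: section is a regular 12-gon, circumradius r=4 (area = (12/2)·4.000²·sin(360°/12) = 48.00 mm²); the cube at (7, 13.5) is not intersected at this z (z outside [7, 12]); the cube at (11, 4.5) is absent (z outside [2.5, 21]); Combining (union): only the r=4 cylinder is present, so the union is just that shape — area = 48.00 mm². At z = 7.2: the cylinder: section is a regular 12-gon, circumradius r=4 (area = (12/2)·4.000²·sin(360°/12) = 48.00 mm²); the 11×20 cube at (7, 13.5) contributes its full rectangle (area 220.00 mm²); the 14×19.5 cube at (11, 4.5) contributes its full rectangle (area 273.00 mm²); Merging all regions: the regions partially overlap — summed areas 541.00 mm² minus the doubly-counted overlap 73.50 mm² gives 467.50 mm² — area = 467.50 mm². Checking containment: at z = 7.2 the cross-section extends beyond the z = 1.92 cross-section by about 419.50 mm².

part overhangs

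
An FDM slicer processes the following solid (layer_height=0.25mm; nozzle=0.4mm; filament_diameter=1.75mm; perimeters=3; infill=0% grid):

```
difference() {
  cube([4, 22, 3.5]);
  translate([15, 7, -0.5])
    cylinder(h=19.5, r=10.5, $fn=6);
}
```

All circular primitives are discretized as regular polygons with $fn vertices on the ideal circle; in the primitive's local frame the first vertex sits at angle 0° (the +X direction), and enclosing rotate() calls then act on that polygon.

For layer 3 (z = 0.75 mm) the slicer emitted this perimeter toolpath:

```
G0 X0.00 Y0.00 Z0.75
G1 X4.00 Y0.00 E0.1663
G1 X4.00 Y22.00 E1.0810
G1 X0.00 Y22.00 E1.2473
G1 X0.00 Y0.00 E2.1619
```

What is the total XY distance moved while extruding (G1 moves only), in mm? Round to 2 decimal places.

Sum the Euclidean lengths of each G1 segment: total = 52.00 mm.

52.00 mm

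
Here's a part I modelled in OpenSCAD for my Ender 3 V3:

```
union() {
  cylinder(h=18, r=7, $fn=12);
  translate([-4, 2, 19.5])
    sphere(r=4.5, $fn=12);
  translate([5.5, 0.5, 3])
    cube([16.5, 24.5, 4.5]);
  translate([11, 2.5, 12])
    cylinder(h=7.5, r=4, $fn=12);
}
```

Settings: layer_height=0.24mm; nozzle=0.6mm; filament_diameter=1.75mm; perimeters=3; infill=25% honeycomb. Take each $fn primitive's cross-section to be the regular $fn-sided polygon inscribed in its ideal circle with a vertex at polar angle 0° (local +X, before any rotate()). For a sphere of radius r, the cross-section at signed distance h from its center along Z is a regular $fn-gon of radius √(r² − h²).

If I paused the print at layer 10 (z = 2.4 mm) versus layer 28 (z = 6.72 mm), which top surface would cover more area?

Layer 10 (z = 2.4): the r=7 cylinder gives a regular 12-gon of circumradius 7 (constant along its height) (area = (12/2)·7.000²·sin(360°/12) = 147.00 mm²); the sphere at (-4, 2) is not intersected at this z (|z−center|=17.100 > r=4.5); the cube at (5.5, 0.5) is not intersected at this z (z outside [3, 7.5]); the cylinder at (11, 2.5) is absent (z outside [12, 19.5]); Merging all regions: only the r=7 cylinder is present, so the union is just that shape — area = 147.00 mm². So its area = 147.00 mm². Layer 28 (z = 6.72): the r=7 cylinder gives a regular 12-gon of circumradius 7 (constant along its height) (area = (12/2)·7.000²·sin(360°/12) = 147.00 mm²); the sphere at (-4, 2) does not reach this height (|z−center|=12.780 > r=4.5); the cube at (5.5, 0.5) (footprint 16.5×24.5) is included at this height (area 404.25 mm²); the cylinder at (11, 2.5) is not intersected at this z (z outside [12, 19.5]); Taking the union: the regions partially overlap — summed areas 551.25 mm² minus the doubly-counted overlap 3.05 mm² gives 548.20 mm² — area = 548.20 mm². So its area = 548.20 mm². Layer 28 is larger (548.20 vs 147.00 mm²).

layer 28 (z = 6.72 mm)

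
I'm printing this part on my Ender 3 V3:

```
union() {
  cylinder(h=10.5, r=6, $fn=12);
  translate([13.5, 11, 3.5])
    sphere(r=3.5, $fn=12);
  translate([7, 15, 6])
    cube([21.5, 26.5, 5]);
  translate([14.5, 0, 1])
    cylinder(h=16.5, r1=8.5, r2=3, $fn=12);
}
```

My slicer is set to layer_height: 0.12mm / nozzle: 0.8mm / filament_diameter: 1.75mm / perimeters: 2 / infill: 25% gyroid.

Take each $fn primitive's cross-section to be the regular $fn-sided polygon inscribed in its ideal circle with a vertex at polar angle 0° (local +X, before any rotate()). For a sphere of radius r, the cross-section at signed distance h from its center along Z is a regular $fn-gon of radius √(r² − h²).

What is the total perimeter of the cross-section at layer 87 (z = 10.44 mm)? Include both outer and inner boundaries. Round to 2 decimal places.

166.52 mm

At z = 10.44 mm: the cylinder: section is a regular 12-gon, circumradius r=6 (perimeter = 2·12·6.000·sin(180°/12) = 37.27 mm); the sphere at (13.5, 11) is not intersected at this z (|z−center|=6.940 > r=3.5); the 21.5×26.5 cube at (7, 15) contributes its full rectangle (perimeter 96.00 mm); the cone at (14.5, 0): at t=0.572 of its height the radius interpolates to r₁+(r₂−r₁)t = 5.353, giving a regular 12-gon of that circumradius (perimeter = 2·12·5.353·sin(180°/12) = 33.25 mm); Merging all regions: the 3 present regions are separate (no shared area or edge), so areas and boundary lengths simply add and each stays a separate island — boundary = 166.52 mm. Overall, the cross-section has 3 separate islands. Total boundary length (outer) = 166.52 mm.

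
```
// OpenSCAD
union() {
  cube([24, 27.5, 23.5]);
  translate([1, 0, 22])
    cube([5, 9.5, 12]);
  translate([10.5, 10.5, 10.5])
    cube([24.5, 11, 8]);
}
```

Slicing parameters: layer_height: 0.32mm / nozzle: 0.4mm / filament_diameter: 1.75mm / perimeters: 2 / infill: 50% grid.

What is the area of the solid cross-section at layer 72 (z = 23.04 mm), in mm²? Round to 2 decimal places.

660.00 mm²

At z = 23.04 mm: the 24×27.5 cube contributes its full rectangle (area 660.00 mm²); the 5×9.5 cube at (1, 0) contributes its full rectangle (area 47.50 mm²); the cube at (10.5, 10.5) does not reach this height (z outside [10.5, 18.5]); Combining (union): the 5×9.5 cube at (1, 0) lies entirely inside the 24×27.5 cube, so the union is just the 24×27.5 cube — area = 660.00 mm². Overall, the cross-section is a single solid region. Net area = 660.00 mm².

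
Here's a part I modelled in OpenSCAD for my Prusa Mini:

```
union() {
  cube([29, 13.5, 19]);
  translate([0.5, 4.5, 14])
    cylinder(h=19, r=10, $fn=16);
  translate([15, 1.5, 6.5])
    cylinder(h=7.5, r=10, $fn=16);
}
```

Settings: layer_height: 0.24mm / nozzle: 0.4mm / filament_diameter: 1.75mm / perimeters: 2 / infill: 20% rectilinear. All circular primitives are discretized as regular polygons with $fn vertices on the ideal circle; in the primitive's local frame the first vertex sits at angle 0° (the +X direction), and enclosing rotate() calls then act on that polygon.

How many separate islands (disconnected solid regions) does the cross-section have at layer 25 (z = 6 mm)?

1

At z = 6 mm: the 29×13.5 cube contributes its full rectangle; the cylinder at (0.5, 4.5) is not intersected at this z (z outside [14, 33]); the cylinder at (15, 1.5) does not reach this height (z outside [6.5, 14]); Merging all regions: only the 29×13.5 cube is present, so the union is just that shape — 1 connected region. Overall, the cross-section is a single solid region. Island count = 1.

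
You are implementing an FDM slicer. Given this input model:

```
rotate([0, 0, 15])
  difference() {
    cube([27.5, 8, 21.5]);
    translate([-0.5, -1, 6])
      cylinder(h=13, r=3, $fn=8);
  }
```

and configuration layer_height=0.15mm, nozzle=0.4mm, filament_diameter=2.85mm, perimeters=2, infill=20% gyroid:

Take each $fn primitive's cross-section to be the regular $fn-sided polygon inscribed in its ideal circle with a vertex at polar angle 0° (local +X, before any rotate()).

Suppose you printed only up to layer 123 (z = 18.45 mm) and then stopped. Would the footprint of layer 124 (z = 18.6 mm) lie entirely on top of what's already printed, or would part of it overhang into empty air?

entirely on top

Compare the two slices. At z = 18.45: the 27.5×8 cube contributes its full rectangle (area 220.00 mm²); the cylinder at (-0.5, -1): section is a regular 8-gon, circumradius r=3 (area = (8/2)·3.000²·sin(360°/8) = 25.46 mm²); After the difference (first − rest): starting from the 27.5×8 cube (220.00 mm²), the r=3 cylinder at (-0.5, -1) partially overlaps it — only the 2.62 mm² overlap (of its 25.46 mm²) is removed, clipping the outline — area = 217.38 mm²; (whole slice rotated 15° about Z — lengths, areas and connectivity unchanged). At z = 18.6: the cube is present — its section is the full 27.5×8 rectangle (area 220.00 mm²); the r=3 cylinder at (-0.5, -1) contributes a regular 8-gon of circumradius 3 (area = (8/2)·3.000²·sin(360°/8) = 25.46 mm²); Taking the first minus the rest: starting from the 27.5×8 cube (220.00 mm²), the r=3 cylinder at (-0.5, -1) partially overlaps it — only the 2.62 mm² overlap (of its 25.46 mm²) is removed, clipping the outline — area = 217.38 mm²; (rotated 15° about Z; rotation is an isometry so areas/perimeters/island counts are preserved). Checking containment: the cross-section at z = 18.6 is a subset of the cross-section at z = 18.45.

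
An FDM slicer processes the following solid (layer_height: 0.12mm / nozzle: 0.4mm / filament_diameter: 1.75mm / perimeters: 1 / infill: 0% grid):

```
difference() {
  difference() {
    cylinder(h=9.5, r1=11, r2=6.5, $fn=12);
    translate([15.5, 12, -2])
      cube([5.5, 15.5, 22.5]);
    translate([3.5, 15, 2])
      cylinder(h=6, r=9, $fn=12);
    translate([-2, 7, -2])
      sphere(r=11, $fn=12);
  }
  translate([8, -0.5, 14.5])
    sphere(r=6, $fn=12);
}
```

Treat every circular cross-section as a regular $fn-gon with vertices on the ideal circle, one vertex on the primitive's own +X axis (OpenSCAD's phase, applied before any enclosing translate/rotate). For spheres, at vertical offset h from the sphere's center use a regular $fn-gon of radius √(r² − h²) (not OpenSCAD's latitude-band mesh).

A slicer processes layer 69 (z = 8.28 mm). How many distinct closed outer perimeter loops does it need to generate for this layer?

1

At z = 8.28 mm: the cone contributes a regular 12-gon of circumradius 7.078 (interpolated between r1=11 and r2=6.5 at t=0.872); the 5.5×15.5 cube at (15.5, 12) contributes its full rectangle; the cylinder at (3.5, 15) is not intersected at this z (z outside [2, 8]); the r=11 sphere at (-2, 7) slices to a regular 12-gon of circumradius 3.914 (√(r²−h²) with h=10.28 from center); After the difference (first − rest): starting from the cone, the 5.5×15.5 cube at (15.5, 12) misses the remaining region (no effect); the r=11 sphere at (-2, 7) partially overlaps it — only the 17.57 mm² overlap (of its 45.96 mm²) is removed, clipping the outline — 1 connected region; the sphere at (8, -0.5) is not intersected at this z (|z−center|=6.220 > r=6); Subtracting the remaining from the first: none of the subtracted shapes is present at this height, so the result so far is unchanged — 1 connected region. The result has 1 disconnected region.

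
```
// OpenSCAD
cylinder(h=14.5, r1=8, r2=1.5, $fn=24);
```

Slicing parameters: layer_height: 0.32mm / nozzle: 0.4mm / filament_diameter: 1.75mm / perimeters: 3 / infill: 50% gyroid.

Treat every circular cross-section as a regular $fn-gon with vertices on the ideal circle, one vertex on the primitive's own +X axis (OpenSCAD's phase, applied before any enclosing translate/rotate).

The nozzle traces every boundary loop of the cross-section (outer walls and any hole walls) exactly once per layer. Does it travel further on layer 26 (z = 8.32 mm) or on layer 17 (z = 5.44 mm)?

layer 17 (z = 5.44 mm)

Layer 26 (z = 8.32): the cone: at t=0.574 of its height the radius interpolates to r₁+(r₂−r₁)t = 4.270, giving a regular 24-gon of that circumradius (perimeter = 2·24·4.270·sin(180°/24) = 26.75 mm). So its perimeter = 26.75 mm. Layer 17 (z = 5.44): the cone contributes a regular 24-gon of circumradius 5.561 (interpolated between r1=8 and r2=1.5 at t=0.375) (perimeter = 2·24·5.561·sin(180°/24) = 34.84 mm). So its perimeter = 34.84 mm. Layer 17 is larger (34.84 vs 26.75 mm).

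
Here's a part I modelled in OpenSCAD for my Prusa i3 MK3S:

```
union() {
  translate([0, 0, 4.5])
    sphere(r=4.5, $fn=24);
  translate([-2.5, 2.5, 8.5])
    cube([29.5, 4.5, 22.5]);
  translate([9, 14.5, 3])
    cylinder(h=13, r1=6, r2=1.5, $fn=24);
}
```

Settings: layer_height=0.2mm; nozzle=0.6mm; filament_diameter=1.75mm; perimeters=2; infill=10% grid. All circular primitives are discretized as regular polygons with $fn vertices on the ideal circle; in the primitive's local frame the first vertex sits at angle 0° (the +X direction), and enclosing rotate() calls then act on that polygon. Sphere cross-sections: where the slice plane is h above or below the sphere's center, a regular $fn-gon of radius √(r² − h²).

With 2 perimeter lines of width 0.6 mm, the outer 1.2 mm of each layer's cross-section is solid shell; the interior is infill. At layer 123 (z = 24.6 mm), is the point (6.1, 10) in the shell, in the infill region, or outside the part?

outside

At z = 24.6 mm: the sphere is not intersected at this z (|z−center|=20.100 > r=4.5); the cube at (-2.5, 2.5) is present — its section is the full 29.5×4.5 rectangle; the cone at (9, 14.5) does not reach this height (z outside [3, 16]); Taking the union: only the 29.5×4.5 cube at (-2.5, 2.5) is present, so the union is just that shape — 1 connected region. Overall, the cross-section is a single solid region. The nearest boundary edge runs (27.00, 7.00)→(-2.50, 7.00); distance from the point to it = 3.00 mm. The point is not inside any of the regions above, so it lies outside the cross-section (3.00 mm from the nearest boundary).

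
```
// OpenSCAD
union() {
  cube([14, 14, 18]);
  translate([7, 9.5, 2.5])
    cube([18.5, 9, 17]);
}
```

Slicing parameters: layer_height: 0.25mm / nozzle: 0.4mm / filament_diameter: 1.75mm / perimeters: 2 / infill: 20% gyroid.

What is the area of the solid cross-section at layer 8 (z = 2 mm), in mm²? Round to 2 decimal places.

At z = 2 mm: the cube (footprint 14×14) is included at this height (area 196.00 mm²); the cube at (7, 9.5) is not intersected at this z (z outside [2.5, 19.5]); Taking the union: only the 14×14 cube is present, so the union is just that shape — area = 196.00 mm². Overall, the cross-section is a single solid region. Net area = 196.00 mm².

196.00 mm²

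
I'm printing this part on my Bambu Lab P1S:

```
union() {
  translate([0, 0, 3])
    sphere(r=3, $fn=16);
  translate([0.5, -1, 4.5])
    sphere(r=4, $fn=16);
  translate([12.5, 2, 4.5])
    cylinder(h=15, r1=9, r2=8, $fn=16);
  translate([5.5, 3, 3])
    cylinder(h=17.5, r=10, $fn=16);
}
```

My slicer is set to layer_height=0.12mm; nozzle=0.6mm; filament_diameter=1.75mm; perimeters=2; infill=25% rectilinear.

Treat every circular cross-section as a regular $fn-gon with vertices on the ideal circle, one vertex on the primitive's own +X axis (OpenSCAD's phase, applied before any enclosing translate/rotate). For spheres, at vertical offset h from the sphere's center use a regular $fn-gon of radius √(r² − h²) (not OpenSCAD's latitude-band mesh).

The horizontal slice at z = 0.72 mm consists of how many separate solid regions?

1

At z = 0.72 mm: the sphere: section is a regular 16-gon, circumradius = √(r²−h²) = √(3²−2.28²) = 1.950; the sphere at (0.5, -1): section is a regular 16-gon, circumradius = √(r²−h²) = √(4²−3.78²) = 1.308; the cone at (12.5, 2) is not intersected at this z (z outside [4.5, 19.5]); the cylinder at (5.5, 3) is absent (z outside [3, 20.5]); Merging all regions: the regions partially overlap (shared area 4.29 mm²), so overlapping operands fuse into one piece — 1 connected region. The result has 1 disconnected region.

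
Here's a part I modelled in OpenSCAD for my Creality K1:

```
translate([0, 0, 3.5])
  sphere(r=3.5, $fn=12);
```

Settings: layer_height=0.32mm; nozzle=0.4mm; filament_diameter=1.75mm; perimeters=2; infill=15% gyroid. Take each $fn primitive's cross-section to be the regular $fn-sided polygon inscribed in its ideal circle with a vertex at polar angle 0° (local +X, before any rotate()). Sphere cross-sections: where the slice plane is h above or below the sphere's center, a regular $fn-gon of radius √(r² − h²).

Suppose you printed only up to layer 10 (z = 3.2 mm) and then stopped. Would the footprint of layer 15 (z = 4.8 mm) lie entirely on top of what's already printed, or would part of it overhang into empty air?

Compare the two slices. At z = 3.2: the sphere: section is a regular 12-gon, circumradius = √(r²−h²) = √(3.5²−0.3²) = 3.487 (area = (12/2)·3.487²·sin(360°/12) = 36.48 mm²). At z = 4.8: the r=3.5 sphere contributes a regular 12-gon of circumradius √(3.5²−1.3²) = 3.250 (area = (12/2)·3.250²·sin(360°/12) = 31.68 mm²). Checking containment: the cross-section at z = 4.8 is a subset of the cross-section at z = 3.2.

entirely on top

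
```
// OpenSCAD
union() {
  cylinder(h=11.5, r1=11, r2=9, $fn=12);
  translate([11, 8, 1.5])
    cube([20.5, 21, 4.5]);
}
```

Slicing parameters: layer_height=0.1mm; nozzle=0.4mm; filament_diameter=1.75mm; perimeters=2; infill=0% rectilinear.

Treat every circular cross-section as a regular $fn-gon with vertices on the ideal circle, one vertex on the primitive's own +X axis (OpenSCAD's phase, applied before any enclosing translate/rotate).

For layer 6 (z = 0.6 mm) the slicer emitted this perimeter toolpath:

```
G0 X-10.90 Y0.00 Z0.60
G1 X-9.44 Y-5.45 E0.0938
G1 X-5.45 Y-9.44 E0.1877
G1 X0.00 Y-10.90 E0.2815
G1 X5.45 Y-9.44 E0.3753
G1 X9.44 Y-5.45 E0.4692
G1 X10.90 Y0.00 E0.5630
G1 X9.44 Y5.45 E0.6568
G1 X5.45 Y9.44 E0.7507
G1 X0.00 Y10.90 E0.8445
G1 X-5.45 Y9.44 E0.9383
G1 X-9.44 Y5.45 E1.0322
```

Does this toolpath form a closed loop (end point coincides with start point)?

Start point (G0): (-10.90, 0.00). End point (last G1): the path does not return to the start — open.

no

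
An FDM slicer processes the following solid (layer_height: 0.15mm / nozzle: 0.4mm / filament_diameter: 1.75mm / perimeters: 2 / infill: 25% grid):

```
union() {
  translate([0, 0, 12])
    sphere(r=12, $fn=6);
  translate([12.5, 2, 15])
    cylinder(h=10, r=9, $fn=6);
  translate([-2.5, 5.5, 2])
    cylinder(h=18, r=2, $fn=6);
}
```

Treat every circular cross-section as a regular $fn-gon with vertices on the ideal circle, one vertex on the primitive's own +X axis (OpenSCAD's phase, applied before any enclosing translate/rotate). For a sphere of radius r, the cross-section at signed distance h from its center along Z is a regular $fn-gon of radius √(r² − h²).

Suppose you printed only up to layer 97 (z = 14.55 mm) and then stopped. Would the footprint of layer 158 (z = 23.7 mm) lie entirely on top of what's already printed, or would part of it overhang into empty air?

part overhangs

Compare the two slices. At z = 14.55: the sphere: section is a regular 6-gon, circumradius = √(r²−h²) = √(12²−2.55²) = 11.726 (area = (6/2)·11.726²·sin(360°/6) = 357.23 mm²); the cylinder at (12.5, 2) is absent (z outside [15, 25]); the r=2 cylinder at (-2.5, 5.5) gives a regular 6-gon of circumradius 2 (constant along its height) (area = (6/2)·2.000²·sin(360°/6) = 10.39 mm²); Merging all regions: the r=2 cylinder at (-2.5, 5.5) lies entirely inside the r=12 sphere, so the union is just the r=12 sphere — area = 357.23 mm². At z = 23.7: the r=12 sphere contributes a regular 6-gon of circumradius √(12²−11.7²) = 2.666 (area = (6/2)·2.666²·sin(360°/6) = 18.47 mm²); the cylinder at (12.5, 2): section is a regular 6-gon, circumradius r=9 (area = (6/2)·9.000²·sin(360°/6) = 210.44 mm²); the cylinder at (-2.5, 5.5) is not intersected at this z (z outside [2, 20]); Combining (union): the 2 present regions are separate (no shared area or edge), so areas and boundary lengths simply add and each stays a separate island — area = 228.92 mm². Checking containment: at z = 23.7 the cross-section extends beyond the z = 14.55 cross-section by about 153.06 mm².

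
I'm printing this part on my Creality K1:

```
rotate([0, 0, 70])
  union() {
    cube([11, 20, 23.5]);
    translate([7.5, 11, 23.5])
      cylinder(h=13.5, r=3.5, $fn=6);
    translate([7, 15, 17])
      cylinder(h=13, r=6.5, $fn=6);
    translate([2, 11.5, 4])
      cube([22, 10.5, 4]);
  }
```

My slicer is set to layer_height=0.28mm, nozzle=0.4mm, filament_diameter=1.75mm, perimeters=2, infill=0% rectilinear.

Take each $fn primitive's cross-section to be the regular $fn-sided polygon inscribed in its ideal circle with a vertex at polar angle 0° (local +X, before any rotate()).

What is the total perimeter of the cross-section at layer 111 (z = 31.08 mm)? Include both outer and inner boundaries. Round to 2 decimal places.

At z = 31.08 mm: the cube is absent (z outside [0, 23.5]); the r=3.5 cylinder at (7.5, 11) contributes a regular 6-gon of circumradius 3.5 (perimeter = 2·6·3.500·sin(180°/6) = 21.00 mm); the cylinder at (7, 15) does not reach this height (z outside [17, 30]); the cube at (2, 11.5) is absent (z outside [4, 8]); Taking the union: only the r=3.5 cylinder at (7.5, 11) is present, so the union is just that shape — boundary = 21.00 mm; (rotated 70° about Z; rotation is an isometry so areas/perimeters/island counts are preserved). Overall, the cross-section is a single solid region. Total boundary length (outer) = 21.00 mm.

21.00 mm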